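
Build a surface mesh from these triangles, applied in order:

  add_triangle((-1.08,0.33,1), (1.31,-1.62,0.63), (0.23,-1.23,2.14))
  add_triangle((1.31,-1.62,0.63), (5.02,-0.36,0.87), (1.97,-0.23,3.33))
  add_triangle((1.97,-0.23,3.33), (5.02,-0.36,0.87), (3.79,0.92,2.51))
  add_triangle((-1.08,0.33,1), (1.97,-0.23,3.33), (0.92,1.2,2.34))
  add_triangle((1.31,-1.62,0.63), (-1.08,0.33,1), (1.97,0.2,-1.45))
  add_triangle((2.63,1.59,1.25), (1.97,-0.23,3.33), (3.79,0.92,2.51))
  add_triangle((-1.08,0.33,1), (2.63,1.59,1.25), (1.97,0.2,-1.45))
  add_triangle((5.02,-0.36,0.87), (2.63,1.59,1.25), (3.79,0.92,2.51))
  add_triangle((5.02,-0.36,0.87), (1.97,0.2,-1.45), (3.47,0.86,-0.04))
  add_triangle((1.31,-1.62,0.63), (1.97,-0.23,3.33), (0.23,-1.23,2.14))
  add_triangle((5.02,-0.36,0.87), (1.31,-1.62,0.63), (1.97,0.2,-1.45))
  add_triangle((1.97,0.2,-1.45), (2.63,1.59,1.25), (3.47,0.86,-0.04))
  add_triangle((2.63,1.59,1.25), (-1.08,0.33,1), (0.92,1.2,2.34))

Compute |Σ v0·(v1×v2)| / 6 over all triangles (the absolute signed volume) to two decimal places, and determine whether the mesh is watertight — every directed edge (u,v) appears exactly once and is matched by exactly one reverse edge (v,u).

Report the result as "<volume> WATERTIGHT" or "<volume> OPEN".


17.26 OPEN

Per-triangle v0·(v1×v2)/6:
  t1: +0.1319
  t2: +3.7859
  t3: +3.1176
  t4: +1.1604
  t5: -0.3482
  t6: +0.9974
  t7: +0.3708
  t8: +1.9658
  t9: +1.4788
  t10: +1.4694
  t11: +2.1722
  t12: +0.5610
  t13: +0.3927
Σ = +17.2557 → |volume| = 17.26

Directed edges: 39 total; 9 unmatched, e.g. (0.23,-1.23,2.14)→(-1.08,0.33,1) → open.


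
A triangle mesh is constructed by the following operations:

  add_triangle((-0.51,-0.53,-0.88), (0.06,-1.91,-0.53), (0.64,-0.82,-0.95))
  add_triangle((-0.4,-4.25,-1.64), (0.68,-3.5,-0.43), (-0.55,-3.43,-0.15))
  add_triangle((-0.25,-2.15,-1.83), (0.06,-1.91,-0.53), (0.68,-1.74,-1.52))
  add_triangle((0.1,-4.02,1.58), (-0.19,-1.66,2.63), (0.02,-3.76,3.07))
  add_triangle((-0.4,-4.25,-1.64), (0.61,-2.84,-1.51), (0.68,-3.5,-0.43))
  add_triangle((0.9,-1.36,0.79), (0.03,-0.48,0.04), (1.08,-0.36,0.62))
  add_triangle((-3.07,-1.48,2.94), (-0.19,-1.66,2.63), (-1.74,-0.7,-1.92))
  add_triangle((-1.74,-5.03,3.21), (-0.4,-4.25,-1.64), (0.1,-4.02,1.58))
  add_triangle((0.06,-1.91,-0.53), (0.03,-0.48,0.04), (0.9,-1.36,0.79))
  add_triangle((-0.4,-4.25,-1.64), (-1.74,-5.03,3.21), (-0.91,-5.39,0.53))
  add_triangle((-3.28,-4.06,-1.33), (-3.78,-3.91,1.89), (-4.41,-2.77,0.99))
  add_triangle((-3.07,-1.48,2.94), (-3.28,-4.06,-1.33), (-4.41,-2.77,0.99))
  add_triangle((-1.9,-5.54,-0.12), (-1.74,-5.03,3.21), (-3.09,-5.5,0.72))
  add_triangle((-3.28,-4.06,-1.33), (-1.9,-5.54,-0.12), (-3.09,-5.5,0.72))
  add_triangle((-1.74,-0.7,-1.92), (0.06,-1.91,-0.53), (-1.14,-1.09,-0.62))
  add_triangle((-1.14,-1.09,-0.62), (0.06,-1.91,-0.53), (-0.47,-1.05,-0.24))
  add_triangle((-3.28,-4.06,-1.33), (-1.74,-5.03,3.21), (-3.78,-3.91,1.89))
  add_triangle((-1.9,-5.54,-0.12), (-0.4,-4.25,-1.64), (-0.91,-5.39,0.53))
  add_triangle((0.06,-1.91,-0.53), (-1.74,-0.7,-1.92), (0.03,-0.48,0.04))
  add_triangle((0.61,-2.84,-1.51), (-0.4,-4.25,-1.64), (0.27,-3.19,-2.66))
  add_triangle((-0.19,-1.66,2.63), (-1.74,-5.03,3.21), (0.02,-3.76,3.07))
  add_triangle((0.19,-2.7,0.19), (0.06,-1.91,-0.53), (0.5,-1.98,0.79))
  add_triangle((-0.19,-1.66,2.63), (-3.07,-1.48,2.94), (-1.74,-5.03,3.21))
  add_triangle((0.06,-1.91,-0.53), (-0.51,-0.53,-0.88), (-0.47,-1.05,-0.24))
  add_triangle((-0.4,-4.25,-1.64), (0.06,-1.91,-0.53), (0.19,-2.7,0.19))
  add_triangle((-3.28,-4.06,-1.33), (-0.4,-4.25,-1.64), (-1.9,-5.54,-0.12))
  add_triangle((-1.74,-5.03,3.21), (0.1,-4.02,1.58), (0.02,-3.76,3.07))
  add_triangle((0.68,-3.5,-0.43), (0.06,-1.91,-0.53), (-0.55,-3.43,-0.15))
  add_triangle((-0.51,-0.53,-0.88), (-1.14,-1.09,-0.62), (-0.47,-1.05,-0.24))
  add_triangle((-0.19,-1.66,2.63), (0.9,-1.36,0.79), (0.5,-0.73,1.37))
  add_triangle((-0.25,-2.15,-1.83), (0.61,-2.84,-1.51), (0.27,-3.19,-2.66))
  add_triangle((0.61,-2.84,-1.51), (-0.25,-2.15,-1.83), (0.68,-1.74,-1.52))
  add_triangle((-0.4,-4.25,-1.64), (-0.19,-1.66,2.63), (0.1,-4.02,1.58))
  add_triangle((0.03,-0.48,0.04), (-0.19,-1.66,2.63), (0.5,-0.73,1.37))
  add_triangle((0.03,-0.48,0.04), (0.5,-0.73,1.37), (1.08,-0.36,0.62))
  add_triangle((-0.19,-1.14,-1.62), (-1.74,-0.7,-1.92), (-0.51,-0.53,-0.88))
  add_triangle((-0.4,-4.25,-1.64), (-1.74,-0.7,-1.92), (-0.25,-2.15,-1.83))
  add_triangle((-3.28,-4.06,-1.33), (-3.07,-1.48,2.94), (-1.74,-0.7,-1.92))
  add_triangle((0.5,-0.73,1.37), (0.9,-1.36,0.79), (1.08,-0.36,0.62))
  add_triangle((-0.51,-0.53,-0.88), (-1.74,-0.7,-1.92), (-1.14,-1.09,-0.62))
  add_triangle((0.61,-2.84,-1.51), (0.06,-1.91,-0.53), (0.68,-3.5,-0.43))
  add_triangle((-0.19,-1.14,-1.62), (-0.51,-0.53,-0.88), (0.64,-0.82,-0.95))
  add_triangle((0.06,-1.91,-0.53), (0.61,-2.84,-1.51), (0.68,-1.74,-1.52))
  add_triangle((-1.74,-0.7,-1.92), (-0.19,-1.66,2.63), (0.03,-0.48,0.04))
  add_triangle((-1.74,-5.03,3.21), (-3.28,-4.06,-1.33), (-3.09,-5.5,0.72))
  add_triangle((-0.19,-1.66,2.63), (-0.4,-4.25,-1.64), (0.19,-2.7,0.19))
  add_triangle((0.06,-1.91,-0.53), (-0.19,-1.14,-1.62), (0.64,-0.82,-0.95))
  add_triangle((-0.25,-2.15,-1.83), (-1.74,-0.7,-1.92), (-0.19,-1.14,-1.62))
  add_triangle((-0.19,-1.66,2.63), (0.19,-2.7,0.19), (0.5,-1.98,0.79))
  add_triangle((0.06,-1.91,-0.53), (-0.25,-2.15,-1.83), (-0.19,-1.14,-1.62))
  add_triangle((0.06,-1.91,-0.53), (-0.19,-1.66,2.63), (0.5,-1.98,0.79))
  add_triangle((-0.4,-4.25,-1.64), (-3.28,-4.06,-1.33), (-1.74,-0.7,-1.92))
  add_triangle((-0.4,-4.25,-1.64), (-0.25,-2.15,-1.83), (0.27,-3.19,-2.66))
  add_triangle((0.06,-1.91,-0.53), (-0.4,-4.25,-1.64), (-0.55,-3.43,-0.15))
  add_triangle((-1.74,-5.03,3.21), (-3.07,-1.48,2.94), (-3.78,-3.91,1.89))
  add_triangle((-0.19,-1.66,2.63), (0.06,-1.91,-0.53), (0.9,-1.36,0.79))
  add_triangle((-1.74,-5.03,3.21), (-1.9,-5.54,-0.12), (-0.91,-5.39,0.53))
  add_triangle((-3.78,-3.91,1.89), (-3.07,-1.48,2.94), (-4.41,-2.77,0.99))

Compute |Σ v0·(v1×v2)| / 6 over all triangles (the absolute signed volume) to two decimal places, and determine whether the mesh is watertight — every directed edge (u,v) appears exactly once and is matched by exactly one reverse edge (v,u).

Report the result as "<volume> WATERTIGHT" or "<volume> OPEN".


53.66 WATERTIGHT

Per-triangle v0·(v1×v2)/6:
  t1: -0.2644
  t2: +0.9872
  t3: -0.3504
  t4: -0.1493
  t5: +0.8681
  t6: +0.0188
  t7: -2.7041
  t8: +4.5546
  t9: -0.0417
  t10: -0.8722
  t11: +3.8631
  t12: -2.6274
  t13: +3.6772
  t14: +2.8430
  t15: +0.4670
  t16: +0.0700
  t17: +7.0275
  t18: +1.9730
  t19: -0.0889
  t20: +0.7208
  t21: +1.5230
  t22: +0.0860
  t23: +4.0110
  t24: -0.1260
  t25: +0.1441
  t26: +3.9107
  t27: +1.9289
  t28: -0.2588
  t29: -0.0689
  t30: +0.2827
  t31: -0.1898
  t32: +0.3000
  t33: -1.1831
  t34: -0.1213
  t35: -0.0893
  t36: -0.0350
  t37: +1.1306
  t38: +4.8661
  t39: +0.1789
  t40: -0.1182
  t41: -0.2207
  t42: +0.0015
  t43: -0.0282
  t44: -0.4021
  t45: +0.4836
  t46: +1.0583
  t47: +0.3068
  t48: +0.3589
  t49: +0.4977
  t50: +0.0431
  t51: -0.5340
  t52: +3.6673
  t53: +0.4523
  t54: -0.2326
  t55: +5.3588
  t56: +0.9334
  t57: +2.8851
  t58: +2.8838
Σ = +53.6565 → |volume| = 53.66

Directed edges: 174 total, each appears once with its reverse present → watertight.


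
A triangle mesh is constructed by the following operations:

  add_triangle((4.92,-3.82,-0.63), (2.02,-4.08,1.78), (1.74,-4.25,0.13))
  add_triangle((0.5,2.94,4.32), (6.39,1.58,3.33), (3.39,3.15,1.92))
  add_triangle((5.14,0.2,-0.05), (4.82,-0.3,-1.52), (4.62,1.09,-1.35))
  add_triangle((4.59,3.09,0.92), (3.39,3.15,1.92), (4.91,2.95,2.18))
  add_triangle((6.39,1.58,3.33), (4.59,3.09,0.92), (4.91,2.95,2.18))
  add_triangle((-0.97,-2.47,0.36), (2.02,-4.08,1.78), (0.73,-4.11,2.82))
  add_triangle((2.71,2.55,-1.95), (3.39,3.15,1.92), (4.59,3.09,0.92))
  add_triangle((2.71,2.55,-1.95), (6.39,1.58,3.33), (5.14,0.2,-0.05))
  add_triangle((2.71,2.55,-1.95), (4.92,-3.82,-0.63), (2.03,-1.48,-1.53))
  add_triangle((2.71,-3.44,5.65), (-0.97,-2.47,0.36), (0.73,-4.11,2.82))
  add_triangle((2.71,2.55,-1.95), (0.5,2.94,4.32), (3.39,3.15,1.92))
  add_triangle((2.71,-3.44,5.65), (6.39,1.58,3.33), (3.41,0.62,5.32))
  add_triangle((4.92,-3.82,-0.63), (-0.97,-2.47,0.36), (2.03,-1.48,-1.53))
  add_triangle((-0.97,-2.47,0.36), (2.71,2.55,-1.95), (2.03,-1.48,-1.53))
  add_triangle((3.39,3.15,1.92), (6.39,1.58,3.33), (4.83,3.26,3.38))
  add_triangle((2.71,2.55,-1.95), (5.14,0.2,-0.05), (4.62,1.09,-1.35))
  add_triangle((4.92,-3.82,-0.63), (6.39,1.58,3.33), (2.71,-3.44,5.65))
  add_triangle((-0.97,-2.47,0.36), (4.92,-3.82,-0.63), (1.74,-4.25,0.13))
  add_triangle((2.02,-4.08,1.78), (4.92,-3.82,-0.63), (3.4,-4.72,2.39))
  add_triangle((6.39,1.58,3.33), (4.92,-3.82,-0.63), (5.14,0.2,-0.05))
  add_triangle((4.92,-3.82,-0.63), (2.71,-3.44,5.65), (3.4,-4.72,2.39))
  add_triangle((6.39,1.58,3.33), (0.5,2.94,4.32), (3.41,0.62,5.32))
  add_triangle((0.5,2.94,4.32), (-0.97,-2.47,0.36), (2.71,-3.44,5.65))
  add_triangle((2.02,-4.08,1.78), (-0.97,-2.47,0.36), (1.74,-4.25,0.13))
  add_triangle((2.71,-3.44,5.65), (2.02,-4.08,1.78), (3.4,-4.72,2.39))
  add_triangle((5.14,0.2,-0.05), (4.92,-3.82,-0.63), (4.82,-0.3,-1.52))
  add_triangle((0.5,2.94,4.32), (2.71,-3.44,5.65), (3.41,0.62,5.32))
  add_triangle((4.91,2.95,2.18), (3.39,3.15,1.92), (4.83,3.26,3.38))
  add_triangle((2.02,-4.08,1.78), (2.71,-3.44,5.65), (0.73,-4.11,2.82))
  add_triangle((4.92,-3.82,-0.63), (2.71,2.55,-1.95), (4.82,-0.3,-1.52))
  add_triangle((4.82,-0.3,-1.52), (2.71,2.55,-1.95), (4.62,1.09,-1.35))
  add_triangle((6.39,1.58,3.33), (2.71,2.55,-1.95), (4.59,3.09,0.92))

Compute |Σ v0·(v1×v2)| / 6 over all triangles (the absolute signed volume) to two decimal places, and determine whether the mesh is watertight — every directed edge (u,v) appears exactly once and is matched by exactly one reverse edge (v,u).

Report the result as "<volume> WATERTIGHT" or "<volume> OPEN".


171.54 OPEN

Per-triangle v0·(v1×v2)/6:
  t1: +4.1197
  t2: +9.5345
  t3: +1.6938
  t4: +1.1312
  t5: +1.9328
  t6: +2.1680
  t7: +2.3438
  t8: +9.2977
  t9: +4.7206
  t10: +1.2553
  t11: +4.9466
  t12: +14.5012
  t13: +3.3381
  t14: +0.4688
  t15: -1.7872
  t16: +1.2330
  t17: +36.7115
  t18: +0.3719
  t19: +2.3415
  t20: +10.9931
  t21: +7.1343
  t22: +11.5917
  t23: +9.3257
  t24: +2.3933
  t25: +2.7731
  t26: +4.8192
  t27: +10.2148
  t28: +1.0040
  t29: +4.3847
  t30: +1.0794
  t31: +1.4457
  t32: +4.0537
Σ = +171.5356 → |volume| = 171.54

Directed edges: 96 total; 6 unmatched, e.g. (4.91,2.95,2.18)→(6.39,1.58,3.33) → open.


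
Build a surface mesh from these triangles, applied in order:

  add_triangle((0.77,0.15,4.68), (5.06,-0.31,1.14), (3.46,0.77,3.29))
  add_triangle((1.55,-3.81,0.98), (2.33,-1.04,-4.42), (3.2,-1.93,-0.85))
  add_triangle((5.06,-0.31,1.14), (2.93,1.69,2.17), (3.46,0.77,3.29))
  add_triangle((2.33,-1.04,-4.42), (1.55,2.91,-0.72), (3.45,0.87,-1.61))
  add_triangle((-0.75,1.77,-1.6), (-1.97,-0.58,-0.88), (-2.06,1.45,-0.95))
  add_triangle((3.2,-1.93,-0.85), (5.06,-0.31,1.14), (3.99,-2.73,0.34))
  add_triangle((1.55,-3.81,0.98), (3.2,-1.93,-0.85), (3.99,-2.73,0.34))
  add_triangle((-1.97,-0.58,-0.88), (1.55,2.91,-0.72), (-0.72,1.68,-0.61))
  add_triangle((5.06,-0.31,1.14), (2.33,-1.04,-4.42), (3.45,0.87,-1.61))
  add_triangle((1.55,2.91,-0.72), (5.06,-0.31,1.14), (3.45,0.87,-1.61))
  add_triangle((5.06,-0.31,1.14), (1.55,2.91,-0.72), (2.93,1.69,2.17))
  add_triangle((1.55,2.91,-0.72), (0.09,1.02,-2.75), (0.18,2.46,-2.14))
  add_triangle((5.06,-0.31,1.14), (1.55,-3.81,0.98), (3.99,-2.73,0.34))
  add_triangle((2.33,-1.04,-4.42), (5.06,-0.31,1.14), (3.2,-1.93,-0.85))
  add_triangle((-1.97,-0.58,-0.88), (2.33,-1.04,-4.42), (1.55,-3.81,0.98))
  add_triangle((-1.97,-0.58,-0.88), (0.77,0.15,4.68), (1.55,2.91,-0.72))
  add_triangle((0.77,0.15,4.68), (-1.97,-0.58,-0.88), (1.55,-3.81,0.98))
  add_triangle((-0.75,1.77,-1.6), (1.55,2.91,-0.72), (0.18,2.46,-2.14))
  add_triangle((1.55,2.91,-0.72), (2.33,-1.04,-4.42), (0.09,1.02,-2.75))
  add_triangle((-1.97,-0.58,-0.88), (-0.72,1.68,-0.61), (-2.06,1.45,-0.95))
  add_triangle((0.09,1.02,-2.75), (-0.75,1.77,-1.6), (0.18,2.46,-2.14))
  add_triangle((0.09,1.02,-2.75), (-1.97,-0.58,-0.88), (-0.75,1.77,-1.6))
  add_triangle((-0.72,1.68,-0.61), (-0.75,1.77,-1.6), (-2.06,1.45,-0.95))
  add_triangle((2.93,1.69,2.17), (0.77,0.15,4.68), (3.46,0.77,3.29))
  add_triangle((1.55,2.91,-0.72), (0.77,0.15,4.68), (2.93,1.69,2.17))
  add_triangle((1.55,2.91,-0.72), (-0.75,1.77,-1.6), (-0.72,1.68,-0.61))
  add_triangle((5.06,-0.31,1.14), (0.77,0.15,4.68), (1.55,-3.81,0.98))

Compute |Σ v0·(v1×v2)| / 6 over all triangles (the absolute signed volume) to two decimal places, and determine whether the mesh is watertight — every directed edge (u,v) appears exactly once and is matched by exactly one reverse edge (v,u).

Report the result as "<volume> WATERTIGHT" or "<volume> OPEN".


Per-triangle v0·(v1×v2)/6:
  t1: +3.3146
  t2: +5.5575
  t3: +2.7077
  t4: +4.8242
  t5: +0.8347
  t6: +2.4756
  t7: +1.9064
  t8: -0.6451
  t9: +6.3159
  t10: +5.0747
  t11: +5.5120
  t12: +1.0325
  t13: +3.0734
  t14: +6.0423
  t15: +7.8124
  t16: +3.4576
  t17: +6.0666
  t18: +0.6202
  t19: +4.5218
  t20: -0.1762
  t21: +0.6721
  t22: +1.4112
  t23: +0.3866
  t24: +2.3554
  t25: +3.7776
  t26: +0.7506
  t27: +14.2239
Σ = +93.9063 → |volume| = 93.91

Directed edges: 81 total; 3 unmatched, e.g. (-1.97,-0.58,-0.88)→(2.33,-1.04,-4.42) → open.

93.91 OPEN


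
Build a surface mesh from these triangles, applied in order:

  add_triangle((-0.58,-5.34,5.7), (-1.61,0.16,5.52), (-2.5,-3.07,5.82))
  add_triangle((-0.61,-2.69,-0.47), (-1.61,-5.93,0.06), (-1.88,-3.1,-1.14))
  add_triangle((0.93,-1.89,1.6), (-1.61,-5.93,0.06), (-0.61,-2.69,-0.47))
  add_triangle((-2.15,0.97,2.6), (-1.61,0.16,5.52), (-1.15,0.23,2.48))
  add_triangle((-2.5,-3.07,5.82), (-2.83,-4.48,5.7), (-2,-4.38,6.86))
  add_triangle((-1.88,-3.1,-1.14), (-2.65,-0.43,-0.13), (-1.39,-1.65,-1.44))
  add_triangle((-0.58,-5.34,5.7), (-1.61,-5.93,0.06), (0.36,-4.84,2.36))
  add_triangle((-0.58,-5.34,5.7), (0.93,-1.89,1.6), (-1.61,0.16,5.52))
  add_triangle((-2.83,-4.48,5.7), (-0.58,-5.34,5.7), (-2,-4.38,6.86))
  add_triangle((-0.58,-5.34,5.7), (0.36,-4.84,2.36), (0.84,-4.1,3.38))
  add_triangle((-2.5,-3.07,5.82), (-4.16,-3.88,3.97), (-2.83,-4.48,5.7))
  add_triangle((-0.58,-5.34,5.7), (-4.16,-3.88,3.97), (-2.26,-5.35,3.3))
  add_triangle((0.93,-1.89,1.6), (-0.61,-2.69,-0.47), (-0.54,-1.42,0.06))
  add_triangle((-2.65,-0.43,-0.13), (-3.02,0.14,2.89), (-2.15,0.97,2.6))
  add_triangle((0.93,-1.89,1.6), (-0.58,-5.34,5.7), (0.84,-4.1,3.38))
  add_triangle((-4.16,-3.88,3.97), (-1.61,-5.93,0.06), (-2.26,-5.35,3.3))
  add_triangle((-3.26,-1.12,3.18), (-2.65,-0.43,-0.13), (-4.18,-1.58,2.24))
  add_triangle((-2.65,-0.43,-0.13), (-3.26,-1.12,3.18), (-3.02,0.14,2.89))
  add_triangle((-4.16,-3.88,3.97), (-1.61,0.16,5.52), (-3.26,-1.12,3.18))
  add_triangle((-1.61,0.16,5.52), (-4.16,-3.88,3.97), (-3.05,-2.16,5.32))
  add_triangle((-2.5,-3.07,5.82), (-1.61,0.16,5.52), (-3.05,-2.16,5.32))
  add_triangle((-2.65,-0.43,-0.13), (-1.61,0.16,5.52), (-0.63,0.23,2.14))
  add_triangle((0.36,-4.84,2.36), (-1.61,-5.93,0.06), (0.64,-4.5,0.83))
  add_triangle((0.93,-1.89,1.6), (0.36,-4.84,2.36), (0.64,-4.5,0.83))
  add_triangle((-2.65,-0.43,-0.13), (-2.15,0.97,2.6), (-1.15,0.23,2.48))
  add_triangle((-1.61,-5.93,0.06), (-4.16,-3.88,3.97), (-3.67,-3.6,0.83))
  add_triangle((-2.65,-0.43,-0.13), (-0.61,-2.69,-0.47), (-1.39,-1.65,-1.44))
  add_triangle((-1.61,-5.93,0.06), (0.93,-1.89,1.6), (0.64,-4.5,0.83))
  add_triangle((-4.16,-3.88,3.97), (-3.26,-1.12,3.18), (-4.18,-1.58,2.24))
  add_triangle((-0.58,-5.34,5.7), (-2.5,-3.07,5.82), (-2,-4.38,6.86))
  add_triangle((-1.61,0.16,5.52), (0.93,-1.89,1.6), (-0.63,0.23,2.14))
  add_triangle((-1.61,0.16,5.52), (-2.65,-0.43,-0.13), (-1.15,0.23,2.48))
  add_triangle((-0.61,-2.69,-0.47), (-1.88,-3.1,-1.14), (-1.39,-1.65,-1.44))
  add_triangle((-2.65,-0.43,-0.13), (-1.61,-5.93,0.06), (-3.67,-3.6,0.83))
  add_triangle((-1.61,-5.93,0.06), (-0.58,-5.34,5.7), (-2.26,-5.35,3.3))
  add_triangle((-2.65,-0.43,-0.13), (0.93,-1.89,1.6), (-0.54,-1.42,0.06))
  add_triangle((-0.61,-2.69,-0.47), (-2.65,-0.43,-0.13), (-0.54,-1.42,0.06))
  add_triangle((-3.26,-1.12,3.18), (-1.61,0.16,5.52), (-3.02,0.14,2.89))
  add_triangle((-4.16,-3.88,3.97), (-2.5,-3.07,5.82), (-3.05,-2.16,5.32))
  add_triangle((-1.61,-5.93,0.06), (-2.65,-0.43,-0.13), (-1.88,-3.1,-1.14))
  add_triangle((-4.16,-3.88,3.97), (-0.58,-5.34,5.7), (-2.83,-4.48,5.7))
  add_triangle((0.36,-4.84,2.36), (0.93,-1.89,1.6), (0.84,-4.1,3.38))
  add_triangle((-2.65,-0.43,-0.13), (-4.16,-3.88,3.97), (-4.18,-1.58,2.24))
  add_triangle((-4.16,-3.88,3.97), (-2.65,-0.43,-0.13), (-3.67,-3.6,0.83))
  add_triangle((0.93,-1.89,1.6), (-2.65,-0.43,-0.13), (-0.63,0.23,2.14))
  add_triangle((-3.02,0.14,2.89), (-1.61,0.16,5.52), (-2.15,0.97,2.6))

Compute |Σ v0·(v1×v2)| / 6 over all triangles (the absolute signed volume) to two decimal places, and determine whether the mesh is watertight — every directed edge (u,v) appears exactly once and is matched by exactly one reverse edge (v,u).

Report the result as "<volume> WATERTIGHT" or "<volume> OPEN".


Per-triangle v0·(v1×v2)/6:
  t1: +7.2899
  t2: +0.6496
  t3: +0.8972
  t4: -0.1487
  t5: +1.6348
  t6: +1.0342
  t7: +7.3547
  t8: +5.1454
  t9: +3.3112
  t10: +2.4248
  t11: +2.8470
  t12: +7.7647
  t13: -0.3763
  t14: +1.0169
  t15: +0.5293
  t16: +6.8290
  t17: +0.6919
  t18: +1.7224
  t19: +5.2251
  t20: +0.8846
  t21: +2.7559
  t22: +0.4177
  t23: +2.9544
  t24: +1.0358
  t25: -0.9797
  t26: +8.0239
  t27: -1.2930
  t28: -1.7900
  t29: +2.4398
  t30: -0.7628
  t31: +0.2054
  t32: -0.5583
  t33: +0.3352
  t34: +2.3444
  t35: +7.2961
  t36: -0.8367
  t37: -0.3579
  t38: +2.5486
  t39: +2.8636
  t40: +2.7949
  t41: +3.4123
  t42: +0.5865
  t43: +1.7987
  t44: +4.1092
  t45: -2.1849
  t46: +1.7199
Σ = +95.6066 → |volume| = 95.61

Directed edges: 138 total, each appears once with its reverse present → watertight.

95.61 WATERTIGHT


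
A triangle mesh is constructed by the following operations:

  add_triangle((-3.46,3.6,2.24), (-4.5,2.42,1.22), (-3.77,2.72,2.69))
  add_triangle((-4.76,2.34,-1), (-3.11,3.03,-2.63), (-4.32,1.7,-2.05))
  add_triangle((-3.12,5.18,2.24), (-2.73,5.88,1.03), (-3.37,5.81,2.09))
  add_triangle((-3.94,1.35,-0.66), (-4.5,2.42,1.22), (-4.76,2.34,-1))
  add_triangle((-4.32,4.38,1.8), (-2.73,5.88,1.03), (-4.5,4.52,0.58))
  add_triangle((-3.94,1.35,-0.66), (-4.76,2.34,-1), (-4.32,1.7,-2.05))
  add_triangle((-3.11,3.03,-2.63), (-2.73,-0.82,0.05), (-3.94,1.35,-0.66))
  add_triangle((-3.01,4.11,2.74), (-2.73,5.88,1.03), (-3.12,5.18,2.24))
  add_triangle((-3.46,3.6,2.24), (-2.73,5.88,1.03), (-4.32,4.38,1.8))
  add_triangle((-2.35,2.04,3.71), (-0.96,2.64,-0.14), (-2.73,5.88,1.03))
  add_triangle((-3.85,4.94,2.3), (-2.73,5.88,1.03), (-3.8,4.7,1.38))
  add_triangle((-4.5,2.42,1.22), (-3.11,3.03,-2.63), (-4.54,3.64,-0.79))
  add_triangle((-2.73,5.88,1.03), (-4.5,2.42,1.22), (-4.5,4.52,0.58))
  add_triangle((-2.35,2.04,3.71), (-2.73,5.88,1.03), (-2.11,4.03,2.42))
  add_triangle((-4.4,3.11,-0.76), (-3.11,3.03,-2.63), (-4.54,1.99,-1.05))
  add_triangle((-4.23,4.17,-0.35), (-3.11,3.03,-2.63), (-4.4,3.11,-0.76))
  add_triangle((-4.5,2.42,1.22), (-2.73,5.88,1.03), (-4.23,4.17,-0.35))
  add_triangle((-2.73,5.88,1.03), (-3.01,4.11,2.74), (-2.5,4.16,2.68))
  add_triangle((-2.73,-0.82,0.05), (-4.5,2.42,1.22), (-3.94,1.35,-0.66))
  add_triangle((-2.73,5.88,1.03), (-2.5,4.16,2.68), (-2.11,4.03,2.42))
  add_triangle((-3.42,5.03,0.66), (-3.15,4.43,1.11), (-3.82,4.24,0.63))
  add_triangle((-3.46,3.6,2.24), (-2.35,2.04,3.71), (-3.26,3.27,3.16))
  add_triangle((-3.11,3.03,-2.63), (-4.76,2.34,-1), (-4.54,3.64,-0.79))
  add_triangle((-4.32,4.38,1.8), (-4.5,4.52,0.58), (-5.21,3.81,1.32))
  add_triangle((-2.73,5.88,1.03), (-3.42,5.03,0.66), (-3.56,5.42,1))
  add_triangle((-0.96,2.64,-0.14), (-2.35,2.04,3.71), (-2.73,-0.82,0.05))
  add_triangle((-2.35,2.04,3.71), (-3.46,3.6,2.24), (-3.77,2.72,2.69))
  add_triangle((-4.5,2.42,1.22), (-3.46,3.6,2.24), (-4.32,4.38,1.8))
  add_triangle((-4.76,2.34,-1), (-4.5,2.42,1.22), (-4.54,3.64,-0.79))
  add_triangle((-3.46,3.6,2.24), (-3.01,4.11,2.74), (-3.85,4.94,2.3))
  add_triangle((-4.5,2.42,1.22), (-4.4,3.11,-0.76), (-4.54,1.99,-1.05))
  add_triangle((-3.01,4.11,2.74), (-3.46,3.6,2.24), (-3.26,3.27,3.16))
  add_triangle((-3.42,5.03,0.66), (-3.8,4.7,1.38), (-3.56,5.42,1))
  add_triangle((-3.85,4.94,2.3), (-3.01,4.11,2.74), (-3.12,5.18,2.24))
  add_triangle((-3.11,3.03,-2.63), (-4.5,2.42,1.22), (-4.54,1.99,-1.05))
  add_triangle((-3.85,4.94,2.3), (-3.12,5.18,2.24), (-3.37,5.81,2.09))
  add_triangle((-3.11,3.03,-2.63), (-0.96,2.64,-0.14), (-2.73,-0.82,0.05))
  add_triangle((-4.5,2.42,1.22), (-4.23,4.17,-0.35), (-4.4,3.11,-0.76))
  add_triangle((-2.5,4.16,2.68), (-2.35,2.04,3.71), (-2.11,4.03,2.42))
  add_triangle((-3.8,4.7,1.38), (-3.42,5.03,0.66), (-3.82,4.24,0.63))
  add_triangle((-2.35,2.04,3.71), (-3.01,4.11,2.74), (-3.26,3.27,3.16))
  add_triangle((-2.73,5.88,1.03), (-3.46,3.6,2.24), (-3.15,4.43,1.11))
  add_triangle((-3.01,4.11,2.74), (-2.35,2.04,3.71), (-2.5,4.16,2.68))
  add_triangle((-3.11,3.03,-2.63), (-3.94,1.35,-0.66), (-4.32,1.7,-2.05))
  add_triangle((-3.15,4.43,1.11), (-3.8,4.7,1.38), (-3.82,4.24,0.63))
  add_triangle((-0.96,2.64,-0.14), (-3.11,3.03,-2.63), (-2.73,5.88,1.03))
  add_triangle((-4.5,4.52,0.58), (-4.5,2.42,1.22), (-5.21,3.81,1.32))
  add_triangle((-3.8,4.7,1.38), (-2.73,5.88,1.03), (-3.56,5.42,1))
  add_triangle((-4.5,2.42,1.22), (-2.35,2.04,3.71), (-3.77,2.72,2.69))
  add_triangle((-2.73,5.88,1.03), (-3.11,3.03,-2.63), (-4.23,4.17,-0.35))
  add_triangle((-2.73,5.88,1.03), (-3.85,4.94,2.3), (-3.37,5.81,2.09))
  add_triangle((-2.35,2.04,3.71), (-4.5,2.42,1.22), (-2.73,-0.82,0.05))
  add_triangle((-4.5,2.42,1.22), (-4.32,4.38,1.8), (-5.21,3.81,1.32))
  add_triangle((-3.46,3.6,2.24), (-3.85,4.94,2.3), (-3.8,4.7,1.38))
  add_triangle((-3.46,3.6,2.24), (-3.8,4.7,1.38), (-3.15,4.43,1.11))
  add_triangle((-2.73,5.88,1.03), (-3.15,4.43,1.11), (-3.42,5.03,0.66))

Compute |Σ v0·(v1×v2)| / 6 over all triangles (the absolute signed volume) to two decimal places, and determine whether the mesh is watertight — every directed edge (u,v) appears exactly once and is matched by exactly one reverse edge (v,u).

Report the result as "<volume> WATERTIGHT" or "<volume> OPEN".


38.72 WATERTIGHT

Per-triangle v0·(v1×v2)/6:
  t1: +1.4995
  t2: +2.0249
  t3: +0.1269
  t4: +1.0359
  t5: +2.9050
  t6: +0.5883
  t7: +1.7767
  t8: -0.0234
  t9: +1.7959
  t10: +0.0448
  t11: +1.4255
  t12: -1.0644
  t13: -2.5742
  t14: -1.5715
  t15: +2.0329
  t16: +2.0434
  t17: +5.3648
  t18: +0.9813
  t19: +2.5678
  t20: +0.4982
  t21: -0.4069
  t22: +0.0913
  t23: +2.4032
  t24: +1.3468
  t25: +0.2799
  t26: -5.0827
  t27: +1.4595
  t28: +1.1881
  t29: +2.3920
  t30: +0.5349
  t31: +1.9336
  t32: +0.6476
  t33: +0.2264
  t34: +0.6513
  t35: -3.4983
  t36: +0.3006
  t37: -3.2959
  t38: +1.9409
  t39: +0.3807
  t40: +0.5624
  t41: +0.8181
  t42: -1.1388
  t43: +0.8252
  t44: -1.4065
  t45: -0.2665
  t46: +1.8286
  t47: +0.3383
  t48: +0.4891
  t49: +0.6252
  t50: +5.3021
  t51: +0.6900
  t52: +4.8716
  t53: +0.6181
  t54: +0.4991
  t55: -0.3180
  t56: -0.5919
Σ = +38.7175 → |volume| = 38.72

Directed edges: 168 total, each appears once with its reverse present → watertight.


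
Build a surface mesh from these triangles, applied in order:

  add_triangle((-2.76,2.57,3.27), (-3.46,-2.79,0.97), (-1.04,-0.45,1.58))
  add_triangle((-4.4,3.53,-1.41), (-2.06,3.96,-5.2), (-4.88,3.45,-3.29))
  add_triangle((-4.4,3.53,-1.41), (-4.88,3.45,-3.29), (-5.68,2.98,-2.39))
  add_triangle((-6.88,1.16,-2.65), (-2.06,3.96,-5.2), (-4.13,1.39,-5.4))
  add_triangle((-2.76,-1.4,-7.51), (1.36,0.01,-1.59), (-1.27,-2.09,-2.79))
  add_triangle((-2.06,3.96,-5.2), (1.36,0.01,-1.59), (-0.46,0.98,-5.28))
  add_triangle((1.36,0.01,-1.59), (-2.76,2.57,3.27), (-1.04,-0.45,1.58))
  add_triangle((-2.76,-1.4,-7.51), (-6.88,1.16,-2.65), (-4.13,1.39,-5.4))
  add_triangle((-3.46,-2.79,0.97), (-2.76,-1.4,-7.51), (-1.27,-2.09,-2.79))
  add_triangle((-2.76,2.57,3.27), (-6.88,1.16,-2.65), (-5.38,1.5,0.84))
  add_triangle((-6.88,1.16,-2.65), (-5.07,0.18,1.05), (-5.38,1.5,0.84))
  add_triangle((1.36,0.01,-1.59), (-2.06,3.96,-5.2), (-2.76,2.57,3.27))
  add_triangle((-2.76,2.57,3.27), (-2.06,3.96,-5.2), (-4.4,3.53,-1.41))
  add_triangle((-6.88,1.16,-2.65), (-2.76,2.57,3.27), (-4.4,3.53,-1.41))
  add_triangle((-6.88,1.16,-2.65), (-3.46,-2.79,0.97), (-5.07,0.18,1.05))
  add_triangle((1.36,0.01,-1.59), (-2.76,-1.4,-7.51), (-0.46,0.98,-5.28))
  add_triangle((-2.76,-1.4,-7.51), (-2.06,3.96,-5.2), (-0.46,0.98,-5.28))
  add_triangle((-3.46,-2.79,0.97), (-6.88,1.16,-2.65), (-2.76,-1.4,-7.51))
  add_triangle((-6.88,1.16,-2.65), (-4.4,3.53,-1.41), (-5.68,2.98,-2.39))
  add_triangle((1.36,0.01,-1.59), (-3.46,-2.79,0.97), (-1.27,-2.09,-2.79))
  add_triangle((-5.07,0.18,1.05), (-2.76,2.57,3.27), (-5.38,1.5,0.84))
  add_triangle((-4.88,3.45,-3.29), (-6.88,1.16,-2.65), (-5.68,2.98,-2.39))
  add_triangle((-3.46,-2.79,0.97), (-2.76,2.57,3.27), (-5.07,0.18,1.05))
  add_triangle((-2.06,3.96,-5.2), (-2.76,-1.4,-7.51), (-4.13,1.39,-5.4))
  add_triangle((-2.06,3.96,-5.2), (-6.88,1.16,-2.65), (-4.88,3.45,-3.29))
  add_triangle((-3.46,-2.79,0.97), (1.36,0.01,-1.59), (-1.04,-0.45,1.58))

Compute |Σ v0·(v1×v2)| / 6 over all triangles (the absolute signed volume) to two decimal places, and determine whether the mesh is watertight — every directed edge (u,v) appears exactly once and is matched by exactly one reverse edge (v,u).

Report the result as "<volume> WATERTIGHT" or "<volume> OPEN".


Per-triangle v0·(v1×v2)/6:
  t1: +3.0037
  t2: +4.4692
  t3: +1.8018
  t4: +12.2749
  t5: +3.7268
  t6: +3.5461
  t7: +0.2181
  t8: +13.2756
  t9: +6.5896
  t10: +4.0823
  t11: +4.2950
  t12: +4.5061
  t13: +8.2138
  t14: +13.1659
  t15: +9.8335
  t16: +4.2126
  t17: +9.5005
  t18: +29.8629
  t19: +1.3068
  t20: +1.2284
  t21: +3.5575
  t22: +2.6613
  t23: +7.1711
  t24: +12.7904
  t25: +7.4324
  t26: +0.5365
Σ = +173.2629 → |volume| = 173.26

Directed edges: 78 total, each appears once with its reverse present → watertight.

173.26 WATERTIGHT


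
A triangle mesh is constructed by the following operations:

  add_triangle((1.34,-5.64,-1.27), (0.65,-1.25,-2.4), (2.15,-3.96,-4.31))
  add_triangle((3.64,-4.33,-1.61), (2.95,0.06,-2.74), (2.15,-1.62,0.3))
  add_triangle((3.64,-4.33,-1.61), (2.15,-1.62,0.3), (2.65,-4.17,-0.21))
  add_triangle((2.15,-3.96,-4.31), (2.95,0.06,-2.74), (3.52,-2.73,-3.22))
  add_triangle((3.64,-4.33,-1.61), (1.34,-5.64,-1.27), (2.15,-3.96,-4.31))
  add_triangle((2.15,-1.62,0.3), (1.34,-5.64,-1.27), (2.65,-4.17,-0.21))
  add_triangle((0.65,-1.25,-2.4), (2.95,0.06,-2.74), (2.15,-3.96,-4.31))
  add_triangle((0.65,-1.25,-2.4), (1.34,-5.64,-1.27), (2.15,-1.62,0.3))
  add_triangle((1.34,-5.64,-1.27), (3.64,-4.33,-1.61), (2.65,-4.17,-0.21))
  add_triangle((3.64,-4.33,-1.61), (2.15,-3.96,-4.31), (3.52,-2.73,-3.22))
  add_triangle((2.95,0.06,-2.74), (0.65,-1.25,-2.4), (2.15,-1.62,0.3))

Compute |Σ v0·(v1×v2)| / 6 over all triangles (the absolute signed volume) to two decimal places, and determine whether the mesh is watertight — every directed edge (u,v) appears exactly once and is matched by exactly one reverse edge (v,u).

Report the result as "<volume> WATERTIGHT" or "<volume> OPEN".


19.53 OPEN

Per-triangle v0·(v1×v2)/6:
  t1: +1.2736
  t2: +3.5250
  t3: +1.3196
  t4: +3.2834
  t5: +7.6687
  t6: -0.1727
  t7: +2.0994
  t8: -3.7357
  t9: +2.7797
  t10: +4.3846
  t11: -2.8959
Σ = +19.5297 → |volume| = 19.53

Directed edges: 33 total; 3 unmatched, e.g. (3.64,-4.33,-1.61)→(2.95,0.06,-2.74) → open.


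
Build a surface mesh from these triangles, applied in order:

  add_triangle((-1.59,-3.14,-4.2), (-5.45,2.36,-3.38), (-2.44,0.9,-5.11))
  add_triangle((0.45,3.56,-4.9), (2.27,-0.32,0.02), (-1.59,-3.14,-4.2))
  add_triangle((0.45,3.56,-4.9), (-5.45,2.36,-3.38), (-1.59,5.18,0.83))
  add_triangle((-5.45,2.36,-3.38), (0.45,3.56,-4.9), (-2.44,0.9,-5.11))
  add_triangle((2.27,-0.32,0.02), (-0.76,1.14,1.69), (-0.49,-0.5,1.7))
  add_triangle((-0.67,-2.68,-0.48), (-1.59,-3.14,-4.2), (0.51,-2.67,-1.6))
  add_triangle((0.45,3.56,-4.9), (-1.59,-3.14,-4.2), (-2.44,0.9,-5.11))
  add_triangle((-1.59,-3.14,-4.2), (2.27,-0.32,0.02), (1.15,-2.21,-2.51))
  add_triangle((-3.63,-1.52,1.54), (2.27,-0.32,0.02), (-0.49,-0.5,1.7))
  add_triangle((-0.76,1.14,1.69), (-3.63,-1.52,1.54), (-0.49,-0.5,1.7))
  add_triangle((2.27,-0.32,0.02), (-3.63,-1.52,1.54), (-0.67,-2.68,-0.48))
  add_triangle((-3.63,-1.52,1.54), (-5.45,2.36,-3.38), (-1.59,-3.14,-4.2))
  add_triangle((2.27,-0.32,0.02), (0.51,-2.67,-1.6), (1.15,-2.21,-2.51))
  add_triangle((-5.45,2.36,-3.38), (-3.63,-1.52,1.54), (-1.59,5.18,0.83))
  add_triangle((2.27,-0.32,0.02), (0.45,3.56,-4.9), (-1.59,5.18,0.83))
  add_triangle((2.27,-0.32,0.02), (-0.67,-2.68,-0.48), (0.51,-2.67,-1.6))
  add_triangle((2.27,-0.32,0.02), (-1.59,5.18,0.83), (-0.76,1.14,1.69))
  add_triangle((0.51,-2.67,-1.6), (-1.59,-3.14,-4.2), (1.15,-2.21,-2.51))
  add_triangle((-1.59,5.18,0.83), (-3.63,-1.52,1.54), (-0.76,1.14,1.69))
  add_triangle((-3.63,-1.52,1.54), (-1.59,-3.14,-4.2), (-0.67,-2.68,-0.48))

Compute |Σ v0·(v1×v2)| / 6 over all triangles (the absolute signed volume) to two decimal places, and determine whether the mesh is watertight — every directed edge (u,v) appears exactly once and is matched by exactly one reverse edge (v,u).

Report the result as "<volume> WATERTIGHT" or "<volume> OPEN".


153.43 WATERTIGHT

Per-triangle v0·(v1×v2)/6:
  t1: +12.0508
  t2: +11.9800
  t3: +27.3235
  t4: +13.0040
  t5: +1.0313
  t6: +2.3166
  t7: +10.1722
  t8: +0.0357
  t9: +0.9716
  t10: +1.5603
  t11: +2.0145
  t12: +22.2105
  t13: +1.2340
  t14: +20.5679
  t15: +10.3518
  t16: +1.2182
  t17: +2.8514
  t18: +1.9063
  t19: +4.6996
  t20: +5.9322
Σ = +153.4325 → |volume| = 153.43

Directed edges: 60 total, each appears once with its reverse present → watertight.


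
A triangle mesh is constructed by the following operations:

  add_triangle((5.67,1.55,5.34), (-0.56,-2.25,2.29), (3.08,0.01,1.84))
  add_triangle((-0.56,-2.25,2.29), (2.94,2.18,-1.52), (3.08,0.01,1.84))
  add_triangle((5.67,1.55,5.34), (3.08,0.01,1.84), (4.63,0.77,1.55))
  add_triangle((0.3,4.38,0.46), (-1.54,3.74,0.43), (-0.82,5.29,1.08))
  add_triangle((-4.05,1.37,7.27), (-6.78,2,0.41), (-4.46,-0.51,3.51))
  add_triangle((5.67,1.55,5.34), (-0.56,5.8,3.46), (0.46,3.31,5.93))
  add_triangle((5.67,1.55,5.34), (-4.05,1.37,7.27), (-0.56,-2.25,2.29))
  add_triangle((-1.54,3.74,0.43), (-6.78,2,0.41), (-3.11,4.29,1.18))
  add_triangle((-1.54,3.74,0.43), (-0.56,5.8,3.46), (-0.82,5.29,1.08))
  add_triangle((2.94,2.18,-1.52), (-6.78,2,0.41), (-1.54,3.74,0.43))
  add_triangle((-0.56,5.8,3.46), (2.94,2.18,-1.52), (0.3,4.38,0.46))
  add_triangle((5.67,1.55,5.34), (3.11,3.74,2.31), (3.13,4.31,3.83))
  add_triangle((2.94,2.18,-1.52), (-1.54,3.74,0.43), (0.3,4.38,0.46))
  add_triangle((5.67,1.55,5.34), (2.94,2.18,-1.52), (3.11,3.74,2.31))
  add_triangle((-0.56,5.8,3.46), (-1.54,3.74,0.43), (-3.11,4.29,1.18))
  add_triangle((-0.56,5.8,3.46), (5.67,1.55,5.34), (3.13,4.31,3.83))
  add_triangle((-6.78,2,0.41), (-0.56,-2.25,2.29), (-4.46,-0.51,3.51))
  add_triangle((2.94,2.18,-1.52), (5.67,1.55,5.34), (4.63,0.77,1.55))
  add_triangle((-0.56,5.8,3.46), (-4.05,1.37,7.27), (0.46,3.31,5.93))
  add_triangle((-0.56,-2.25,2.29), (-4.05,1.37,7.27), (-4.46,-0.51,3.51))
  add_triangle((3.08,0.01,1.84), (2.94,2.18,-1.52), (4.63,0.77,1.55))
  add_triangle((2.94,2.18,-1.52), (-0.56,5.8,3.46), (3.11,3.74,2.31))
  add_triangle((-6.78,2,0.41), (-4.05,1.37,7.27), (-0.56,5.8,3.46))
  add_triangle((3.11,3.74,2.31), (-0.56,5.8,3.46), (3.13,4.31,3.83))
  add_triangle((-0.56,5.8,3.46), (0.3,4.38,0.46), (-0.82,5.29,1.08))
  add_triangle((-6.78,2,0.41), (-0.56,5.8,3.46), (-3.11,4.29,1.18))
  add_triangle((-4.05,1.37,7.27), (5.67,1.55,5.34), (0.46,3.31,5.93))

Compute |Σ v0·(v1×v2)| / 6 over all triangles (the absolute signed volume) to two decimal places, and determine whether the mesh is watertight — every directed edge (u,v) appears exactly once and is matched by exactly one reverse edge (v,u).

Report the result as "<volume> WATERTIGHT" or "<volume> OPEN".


Per-triangle v0·(v1×v2)/6:
  t1: +4.3170
  t2: +0.8570
  t3: +1.7128
  t4: +0.6555
  t5: +15.1344
  t6: +18.9244
  t7: +28.5597
  t8: +2.3991
  t9: +1.8271
  t10: +6.1434
  t11: +4.5856
  t12: +4.4297
  t13: +2.2174
  t14: +10.9074
  t15: +3.1218
  t16: +8.0536
  t17: +4.1890
  t18: +5.6644
  t19: +19.8425
  t20: +9.1538
  t21: -0.0850
  t22: +9.7041
  t23: +44.0524
  t24: +3.9535
  t25: +2.0941
  t26: +6.7412
  t27: +20.4865
Σ = +239.6425 → |volume| = 239.64

Directed edges: 81 total; 3 unmatched, e.g. (-0.56,-2.25,2.29)→(2.94,2.18,-1.52) → open.

239.64 OPEN


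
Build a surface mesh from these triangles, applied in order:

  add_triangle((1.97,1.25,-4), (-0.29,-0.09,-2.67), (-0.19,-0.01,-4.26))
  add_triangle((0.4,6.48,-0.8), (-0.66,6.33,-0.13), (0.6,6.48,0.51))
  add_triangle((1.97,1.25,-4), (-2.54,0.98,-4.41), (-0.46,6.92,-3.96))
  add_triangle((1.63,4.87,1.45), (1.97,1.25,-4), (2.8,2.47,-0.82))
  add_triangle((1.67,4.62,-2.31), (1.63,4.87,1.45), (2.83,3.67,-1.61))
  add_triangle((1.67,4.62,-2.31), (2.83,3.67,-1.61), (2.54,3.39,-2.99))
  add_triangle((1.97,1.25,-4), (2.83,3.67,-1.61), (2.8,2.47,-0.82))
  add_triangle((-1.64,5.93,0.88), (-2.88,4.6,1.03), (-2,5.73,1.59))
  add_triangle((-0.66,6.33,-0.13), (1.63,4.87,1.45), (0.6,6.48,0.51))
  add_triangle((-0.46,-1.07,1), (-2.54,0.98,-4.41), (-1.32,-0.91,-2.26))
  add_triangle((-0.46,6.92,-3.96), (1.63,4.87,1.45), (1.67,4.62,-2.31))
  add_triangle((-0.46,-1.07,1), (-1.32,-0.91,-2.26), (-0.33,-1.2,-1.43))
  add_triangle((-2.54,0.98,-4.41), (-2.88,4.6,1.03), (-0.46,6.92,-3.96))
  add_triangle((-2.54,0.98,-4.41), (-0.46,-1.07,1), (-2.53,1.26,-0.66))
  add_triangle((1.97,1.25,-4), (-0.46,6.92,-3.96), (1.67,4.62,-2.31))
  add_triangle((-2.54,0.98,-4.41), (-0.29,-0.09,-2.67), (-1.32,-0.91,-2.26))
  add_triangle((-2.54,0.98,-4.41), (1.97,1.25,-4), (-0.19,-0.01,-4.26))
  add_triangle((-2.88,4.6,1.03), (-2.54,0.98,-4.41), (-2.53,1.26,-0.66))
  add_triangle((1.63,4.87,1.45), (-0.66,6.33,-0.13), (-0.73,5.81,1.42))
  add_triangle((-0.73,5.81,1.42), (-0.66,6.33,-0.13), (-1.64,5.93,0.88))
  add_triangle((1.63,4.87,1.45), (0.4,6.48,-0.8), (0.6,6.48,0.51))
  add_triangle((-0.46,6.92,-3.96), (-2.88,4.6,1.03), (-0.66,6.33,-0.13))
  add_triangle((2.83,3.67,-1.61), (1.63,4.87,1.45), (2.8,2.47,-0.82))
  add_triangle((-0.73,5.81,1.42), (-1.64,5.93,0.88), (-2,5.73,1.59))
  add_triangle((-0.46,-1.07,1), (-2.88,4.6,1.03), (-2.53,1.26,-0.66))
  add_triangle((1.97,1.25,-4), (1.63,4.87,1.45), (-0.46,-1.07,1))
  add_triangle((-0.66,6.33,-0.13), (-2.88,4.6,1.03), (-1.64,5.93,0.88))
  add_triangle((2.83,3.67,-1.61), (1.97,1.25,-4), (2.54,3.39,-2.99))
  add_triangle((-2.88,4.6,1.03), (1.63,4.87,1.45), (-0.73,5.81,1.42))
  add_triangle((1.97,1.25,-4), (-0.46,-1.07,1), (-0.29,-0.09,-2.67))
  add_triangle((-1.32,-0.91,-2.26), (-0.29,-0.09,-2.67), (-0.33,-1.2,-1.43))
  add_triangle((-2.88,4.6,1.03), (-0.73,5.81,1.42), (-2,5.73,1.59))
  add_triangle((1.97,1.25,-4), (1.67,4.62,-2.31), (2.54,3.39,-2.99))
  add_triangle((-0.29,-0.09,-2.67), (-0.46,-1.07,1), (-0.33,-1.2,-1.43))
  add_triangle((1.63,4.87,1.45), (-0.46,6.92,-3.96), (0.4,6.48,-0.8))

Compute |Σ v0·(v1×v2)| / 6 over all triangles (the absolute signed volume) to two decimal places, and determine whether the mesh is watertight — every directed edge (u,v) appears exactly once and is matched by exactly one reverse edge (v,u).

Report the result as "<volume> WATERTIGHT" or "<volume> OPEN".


108.26 OPEN

Per-triangle v0·(v1×v2)/6:
  t1: -0.0251
  t2: +1.6273
  t3: +18.4901
  t4: -5.0438
  t5: +4.5199
  t6: +1.7269
  t7: +2.0525
  t8: +1.0328
  t9: +0.6356
  t10: +1.0639
  t11: +8.9090
  t12: +0.5257
  t13: +21.8816
  t14: +2.1873
  t15: +8.2804
  t16: +1.3044
  t17: +3.6060
  t18: +4.7882
  t19: +3.6748
  t20: +1.5279
  t21: +1.4377
  t22: +9.3582
  t23: +2.3067
  t24: +0.8700
  t25: +2.4708
  t26: +1.2991
  t27: +1.3249
  t28: +1.0813
  t29: +0.3744
  t30: +0.8305
  t31: +0.4859
  t32: -0.5394
  t33: +1.9025
  t34: -0.2056
  t35: +2.4936
Σ = +108.2561 → |volume| = 108.26

Directed edges: 105 total; 9 unmatched, e.g. (-0.29,-0.09,-2.67)→(-0.19,-0.01,-4.26) → open.


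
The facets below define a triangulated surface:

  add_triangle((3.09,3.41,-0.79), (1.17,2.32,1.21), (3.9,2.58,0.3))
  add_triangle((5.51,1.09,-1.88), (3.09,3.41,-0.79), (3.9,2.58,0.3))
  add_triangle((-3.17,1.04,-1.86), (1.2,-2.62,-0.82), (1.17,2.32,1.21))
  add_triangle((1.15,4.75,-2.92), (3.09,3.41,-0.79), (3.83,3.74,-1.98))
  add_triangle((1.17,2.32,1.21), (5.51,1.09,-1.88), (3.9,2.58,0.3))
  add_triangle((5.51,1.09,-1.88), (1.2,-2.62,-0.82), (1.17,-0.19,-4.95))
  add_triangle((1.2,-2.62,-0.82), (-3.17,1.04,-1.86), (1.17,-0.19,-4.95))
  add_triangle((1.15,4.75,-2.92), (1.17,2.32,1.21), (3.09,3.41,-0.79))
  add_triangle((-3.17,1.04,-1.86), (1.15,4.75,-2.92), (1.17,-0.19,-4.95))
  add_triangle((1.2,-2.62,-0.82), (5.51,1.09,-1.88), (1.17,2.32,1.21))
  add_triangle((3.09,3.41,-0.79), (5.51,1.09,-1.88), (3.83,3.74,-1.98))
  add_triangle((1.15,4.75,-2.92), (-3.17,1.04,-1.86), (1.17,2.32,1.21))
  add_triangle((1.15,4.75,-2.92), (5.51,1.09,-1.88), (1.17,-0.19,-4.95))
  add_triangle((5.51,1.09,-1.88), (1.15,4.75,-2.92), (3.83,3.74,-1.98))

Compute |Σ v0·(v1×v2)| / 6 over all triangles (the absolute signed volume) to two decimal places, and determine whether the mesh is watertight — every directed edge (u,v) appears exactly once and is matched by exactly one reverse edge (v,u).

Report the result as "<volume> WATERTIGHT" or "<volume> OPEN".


80.23 WATERTIGHT

Per-triangle v0·(v1×v2)/6:
  t1: +2.0271
  t2: +3.7521
  t3: -1.5615
  t4: +2.4522
  t5: -0.4550
  t6: +11.7825
  t7: +6.7859
  t8: +4.0967
  t9: +14.9006
  t10: +3.4351
  t11: +2.4541
  t12: +6.5534
  t13: +19.8785
  t14: +4.1266
Σ = +80.2286 → |volume| = 80.23

Directed edges: 42 total, each appears once with its reverse present → watertight.


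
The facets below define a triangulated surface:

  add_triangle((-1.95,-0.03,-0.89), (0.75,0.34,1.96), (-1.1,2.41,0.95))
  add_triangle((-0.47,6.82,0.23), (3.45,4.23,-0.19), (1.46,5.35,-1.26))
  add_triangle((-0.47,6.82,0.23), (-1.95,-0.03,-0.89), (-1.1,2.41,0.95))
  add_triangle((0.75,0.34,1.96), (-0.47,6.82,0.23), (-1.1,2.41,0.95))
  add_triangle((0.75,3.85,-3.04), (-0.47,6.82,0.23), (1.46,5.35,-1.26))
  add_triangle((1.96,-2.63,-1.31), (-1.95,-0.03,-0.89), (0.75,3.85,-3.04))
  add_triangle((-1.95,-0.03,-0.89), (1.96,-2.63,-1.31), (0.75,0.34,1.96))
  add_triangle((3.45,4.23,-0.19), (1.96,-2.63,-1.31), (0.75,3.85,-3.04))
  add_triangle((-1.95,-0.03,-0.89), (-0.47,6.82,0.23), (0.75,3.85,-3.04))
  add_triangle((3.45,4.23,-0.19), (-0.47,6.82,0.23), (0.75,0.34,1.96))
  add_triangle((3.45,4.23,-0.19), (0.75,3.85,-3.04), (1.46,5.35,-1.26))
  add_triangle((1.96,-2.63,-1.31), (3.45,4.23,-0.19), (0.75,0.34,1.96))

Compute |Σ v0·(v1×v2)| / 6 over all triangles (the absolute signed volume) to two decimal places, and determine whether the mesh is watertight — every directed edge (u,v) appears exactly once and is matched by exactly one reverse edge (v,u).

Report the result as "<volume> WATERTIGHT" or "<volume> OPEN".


Per-triangle v0·(v1×v2)/6:
  t1: +1.1209
  t2: +5.4345
  t3: +2.8713
  t4: +2.8322
  t5: +4.9265
  t6: +5.6744
  t7: +1.1632
  t8: +10.7038
  t9: +8.0594
  t10: +8.5793
  t11: +4.1506
  t12: +6.1925
Σ = +61.7085 → |volume| = 61.71

Directed edges: 36 total, each appears once with its reverse present → watertight.

61.71 WATERTIGHT


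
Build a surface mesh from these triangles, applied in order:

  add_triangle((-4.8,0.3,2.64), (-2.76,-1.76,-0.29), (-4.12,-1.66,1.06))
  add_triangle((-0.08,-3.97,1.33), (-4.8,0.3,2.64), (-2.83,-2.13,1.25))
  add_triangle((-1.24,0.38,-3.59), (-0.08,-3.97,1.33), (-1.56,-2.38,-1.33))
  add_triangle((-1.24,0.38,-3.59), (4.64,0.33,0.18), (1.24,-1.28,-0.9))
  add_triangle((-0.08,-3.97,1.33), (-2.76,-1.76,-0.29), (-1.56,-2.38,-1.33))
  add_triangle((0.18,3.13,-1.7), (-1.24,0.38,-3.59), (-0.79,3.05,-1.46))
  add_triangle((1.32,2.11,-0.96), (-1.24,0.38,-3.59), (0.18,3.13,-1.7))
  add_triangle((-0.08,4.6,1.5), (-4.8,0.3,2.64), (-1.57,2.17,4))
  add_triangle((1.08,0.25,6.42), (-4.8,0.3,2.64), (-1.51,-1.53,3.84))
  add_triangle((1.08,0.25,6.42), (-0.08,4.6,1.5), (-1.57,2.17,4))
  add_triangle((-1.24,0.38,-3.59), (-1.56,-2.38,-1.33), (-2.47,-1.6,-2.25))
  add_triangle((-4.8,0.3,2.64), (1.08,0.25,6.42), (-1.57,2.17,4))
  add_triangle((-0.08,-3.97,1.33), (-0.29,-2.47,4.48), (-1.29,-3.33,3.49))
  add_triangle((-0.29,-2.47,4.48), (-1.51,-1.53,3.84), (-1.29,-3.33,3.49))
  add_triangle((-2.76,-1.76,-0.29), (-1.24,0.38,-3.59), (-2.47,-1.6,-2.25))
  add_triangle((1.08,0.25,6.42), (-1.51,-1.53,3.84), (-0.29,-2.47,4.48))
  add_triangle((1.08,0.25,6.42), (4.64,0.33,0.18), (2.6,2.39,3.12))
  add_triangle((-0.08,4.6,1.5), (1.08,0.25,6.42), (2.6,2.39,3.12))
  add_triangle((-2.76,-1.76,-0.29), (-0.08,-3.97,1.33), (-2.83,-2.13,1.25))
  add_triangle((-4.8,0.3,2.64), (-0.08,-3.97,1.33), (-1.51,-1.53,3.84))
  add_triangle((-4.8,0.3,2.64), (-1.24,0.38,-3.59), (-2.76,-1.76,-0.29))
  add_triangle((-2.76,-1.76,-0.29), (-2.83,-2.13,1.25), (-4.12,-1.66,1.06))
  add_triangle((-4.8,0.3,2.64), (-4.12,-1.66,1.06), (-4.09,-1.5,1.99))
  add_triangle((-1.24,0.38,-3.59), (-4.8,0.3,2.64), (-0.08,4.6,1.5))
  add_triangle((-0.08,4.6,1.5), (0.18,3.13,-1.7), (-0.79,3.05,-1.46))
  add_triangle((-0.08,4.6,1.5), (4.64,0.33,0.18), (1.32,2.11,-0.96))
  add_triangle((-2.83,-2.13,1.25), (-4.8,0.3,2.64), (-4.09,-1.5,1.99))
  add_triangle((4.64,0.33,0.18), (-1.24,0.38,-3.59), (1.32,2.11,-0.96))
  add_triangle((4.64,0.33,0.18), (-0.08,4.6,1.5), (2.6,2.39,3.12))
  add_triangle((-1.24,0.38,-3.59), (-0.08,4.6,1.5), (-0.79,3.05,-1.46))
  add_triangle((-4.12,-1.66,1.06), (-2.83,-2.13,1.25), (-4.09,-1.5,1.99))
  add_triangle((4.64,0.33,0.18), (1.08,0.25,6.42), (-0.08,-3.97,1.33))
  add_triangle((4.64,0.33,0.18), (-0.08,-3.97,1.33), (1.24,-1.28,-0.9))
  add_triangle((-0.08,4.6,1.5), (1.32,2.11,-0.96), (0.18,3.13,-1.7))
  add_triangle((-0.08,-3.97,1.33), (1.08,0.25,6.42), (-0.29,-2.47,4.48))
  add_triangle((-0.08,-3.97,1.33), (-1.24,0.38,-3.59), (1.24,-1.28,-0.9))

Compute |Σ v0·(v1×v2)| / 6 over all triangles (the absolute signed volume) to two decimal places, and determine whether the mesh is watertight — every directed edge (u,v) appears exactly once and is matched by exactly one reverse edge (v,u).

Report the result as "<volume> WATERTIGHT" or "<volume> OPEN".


Per-triangle v0·(v1×v2)/6:
  t1: +0.9090
  t2: +3.3480
  t3: +1.7081
  t4: +4.0908
  t5: +2.9550
  t6: +1.8334
  t7: +1.9933
  t8: +9.1165
  t9: +9.8791
  t10: +10.1831
  t11: +1.3428
  t12: +10.8290
  t13: +2.5780
  t14: +1.7906
  t15: +1.1116
  t16: +4.2250
  t17: +10.4720
  t18: +10.8908
  t19: +2.5892
  t20: +7.8991
  t21: +7.0420
  t22: +0.9119
  t23: +1.2958
  t24: +16.0562
  t25: +1.9783
  t26: +5.9452
  t27: +0.0484
  t28: +5.1562
  t29: +8.1902
  t30: +0.2227
  t31: +0.6903
  t32: +19.7321
  t33: +4.3171
  t34: +2.5336
  t35: +3.6317
  t36: +3.9971
Σ = +181.4932 → |volume| = 181.49

Directed edges: 108 total; 6 unmatched, e.g. (-2.76,-1.76,-0.29)→(-1.56,-2.38,-1.33) → open.

181.49 OPEN
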